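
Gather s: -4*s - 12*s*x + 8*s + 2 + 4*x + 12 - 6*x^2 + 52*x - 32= s*(4 - 12*x) - 6*x^2 + 56*x - 18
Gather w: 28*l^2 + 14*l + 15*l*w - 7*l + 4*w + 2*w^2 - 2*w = 28*l^2 + 7*l + 2*w^2 + w*(15*l + 2)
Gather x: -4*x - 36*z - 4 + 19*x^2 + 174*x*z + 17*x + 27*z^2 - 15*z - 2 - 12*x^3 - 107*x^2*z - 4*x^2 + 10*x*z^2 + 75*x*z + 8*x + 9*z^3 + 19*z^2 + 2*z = -12*x^3 + x^2*(15 - 107*z) + x*(10*z^2 + 249*z + 21) + 9*z^3 + 46*z^2 - 49*z - 6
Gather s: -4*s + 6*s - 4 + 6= 2*s + 2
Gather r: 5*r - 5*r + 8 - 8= 0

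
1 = 1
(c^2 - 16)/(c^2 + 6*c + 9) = (c^2 - 16)/(c^2 + 6*c + 9)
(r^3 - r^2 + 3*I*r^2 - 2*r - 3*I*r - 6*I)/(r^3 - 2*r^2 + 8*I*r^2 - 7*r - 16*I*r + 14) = (r^2 + r*(1 + 3*I) + 3*I)/(r^2 + 8*I*r - 7)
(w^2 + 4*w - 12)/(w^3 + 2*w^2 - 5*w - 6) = (w + 6)/(w^2 + 4*w + 3)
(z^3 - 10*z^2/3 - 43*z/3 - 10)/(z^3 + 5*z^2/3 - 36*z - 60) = (z + 1)/(z + 6)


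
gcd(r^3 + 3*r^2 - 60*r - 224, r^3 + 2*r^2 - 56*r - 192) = r^2 - 4*r - 32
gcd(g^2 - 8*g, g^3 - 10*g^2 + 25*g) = g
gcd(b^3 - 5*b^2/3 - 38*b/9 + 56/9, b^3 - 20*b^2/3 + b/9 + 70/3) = b - 7/3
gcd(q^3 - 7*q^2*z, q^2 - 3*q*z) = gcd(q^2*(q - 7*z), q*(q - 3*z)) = q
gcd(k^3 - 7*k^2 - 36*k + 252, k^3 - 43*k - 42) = k^2 - k - 42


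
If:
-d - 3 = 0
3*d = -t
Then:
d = -3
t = 9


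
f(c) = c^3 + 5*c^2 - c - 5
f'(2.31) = 38.11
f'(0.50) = 4.75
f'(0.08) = -0.18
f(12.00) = 2431.00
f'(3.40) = 67.68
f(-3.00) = 16.00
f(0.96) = -0.47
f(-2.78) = 14.94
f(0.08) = -5.05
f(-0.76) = -1.79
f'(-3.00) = -4.00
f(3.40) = 88.70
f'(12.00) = 551.00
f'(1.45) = 19.81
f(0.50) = -4.12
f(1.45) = 7.11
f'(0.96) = 11.36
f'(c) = 3*c^2 + 10*c - 1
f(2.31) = 31.70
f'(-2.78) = -5.61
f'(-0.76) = -6.87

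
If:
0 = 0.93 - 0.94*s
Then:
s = 0.99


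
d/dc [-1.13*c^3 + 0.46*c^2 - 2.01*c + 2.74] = -3.39*c^2 + 0.92*c - 2.01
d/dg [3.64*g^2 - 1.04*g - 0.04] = 7.28*g - 1.04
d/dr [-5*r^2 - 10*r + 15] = -10*r - 10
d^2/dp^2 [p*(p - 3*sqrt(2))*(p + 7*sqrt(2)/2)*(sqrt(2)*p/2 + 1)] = 6*sqrt(2)*p^2 + 9*p - 20*sqrt(2)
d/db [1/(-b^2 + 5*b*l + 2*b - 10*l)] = (2*b - 5*l - 2)/(b^2 - 5*b*l - 2*b + 10*l)^2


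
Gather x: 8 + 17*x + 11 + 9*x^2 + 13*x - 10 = 9*x^2 + 30*x + 9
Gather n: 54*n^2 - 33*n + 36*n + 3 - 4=54*n^2 + 3*n - 1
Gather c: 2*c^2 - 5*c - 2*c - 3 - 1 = 2*c^2 - 7*c - 4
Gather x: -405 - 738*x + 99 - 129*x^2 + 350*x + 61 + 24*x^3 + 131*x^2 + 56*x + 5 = 24*x^3 + 2*x^2 - 332*x - 240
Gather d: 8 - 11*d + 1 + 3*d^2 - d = 3*d^2 - 12*d + 9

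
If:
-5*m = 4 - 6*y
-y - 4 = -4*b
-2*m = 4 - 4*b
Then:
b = 9/7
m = 4/7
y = 8/7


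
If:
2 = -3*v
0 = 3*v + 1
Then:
No Solution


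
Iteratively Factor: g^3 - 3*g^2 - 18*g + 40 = (g - 2)*(g^2 - g - 20) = (g - 5)*(g - 2)*(g + 4)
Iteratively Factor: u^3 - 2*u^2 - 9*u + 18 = (u - 3)*(u^2 + u - 6) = (u - 3)*(u - 2)*(u + 3)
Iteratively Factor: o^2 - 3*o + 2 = (o - 1)*(o - 2)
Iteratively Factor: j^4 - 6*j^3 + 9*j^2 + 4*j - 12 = (j + 1)*(j^3 - 7*j^2 + 16*j - 12) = (j - 2)*(j + 1)*(j^2 - 5*j + 6) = (j - 2)^2*(j + 1)*(j - 3)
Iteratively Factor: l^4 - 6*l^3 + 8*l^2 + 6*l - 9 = (l - 3)*(l^3 - 3*l^2 - l + 3) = (l - 3)*(l + 1)*(l^2 - 4*l + 3) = (l - 3)*(l - 1)*(l + 1)*(l - 3)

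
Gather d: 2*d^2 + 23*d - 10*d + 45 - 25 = 2*d^2 + 13*d + 20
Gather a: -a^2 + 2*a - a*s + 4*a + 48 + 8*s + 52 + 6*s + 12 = -a^2 + a*(6 - s) + 14*s + 112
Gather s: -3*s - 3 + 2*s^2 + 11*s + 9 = 2*s^2 + 8*s + 6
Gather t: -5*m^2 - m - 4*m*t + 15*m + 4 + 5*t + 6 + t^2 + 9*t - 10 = -5*m^2 + 14*m + t^2 + t*(14 - 4*m)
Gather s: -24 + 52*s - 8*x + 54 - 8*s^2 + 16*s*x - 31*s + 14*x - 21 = -8*s^2 + s*(16*x + 21) + 6*x + 9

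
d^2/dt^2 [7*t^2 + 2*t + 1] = 14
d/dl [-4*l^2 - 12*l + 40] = -8*l - 12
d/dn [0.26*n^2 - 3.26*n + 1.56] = 0.52*n - 3.26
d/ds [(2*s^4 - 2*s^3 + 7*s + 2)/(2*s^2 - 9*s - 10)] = 2*(4*s^5 - 29*s^4 - 22*s^3 + 23*s^2 - 4*s - 26)/(4*s^4 - 36*s^3 + 41*s^2 + 180*s + 100)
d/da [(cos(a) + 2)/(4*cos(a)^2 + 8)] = (cos(a)^2 + 4*cos(a) - 2)*sin(a)/(4*(cos(a)^2 + 2)^2)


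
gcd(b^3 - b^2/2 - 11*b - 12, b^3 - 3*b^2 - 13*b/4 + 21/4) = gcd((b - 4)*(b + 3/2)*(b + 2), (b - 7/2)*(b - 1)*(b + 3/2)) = b + 3/2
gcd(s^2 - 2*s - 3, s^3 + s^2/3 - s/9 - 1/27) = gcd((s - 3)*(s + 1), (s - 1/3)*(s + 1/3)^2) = 1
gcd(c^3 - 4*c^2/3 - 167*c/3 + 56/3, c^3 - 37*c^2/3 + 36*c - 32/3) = c^2 - 25*c/3 + 8/3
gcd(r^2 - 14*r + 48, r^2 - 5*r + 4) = 1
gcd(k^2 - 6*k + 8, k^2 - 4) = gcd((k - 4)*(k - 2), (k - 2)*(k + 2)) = k - 2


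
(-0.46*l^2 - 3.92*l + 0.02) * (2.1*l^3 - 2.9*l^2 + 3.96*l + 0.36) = -0.966*l^5 - 6.898*l^4 + 9.5884*l^3 - 15.7468*l^2 - 1.332*l + 0.0072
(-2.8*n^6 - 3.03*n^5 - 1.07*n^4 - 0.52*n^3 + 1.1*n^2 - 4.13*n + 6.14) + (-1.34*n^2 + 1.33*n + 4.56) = -2.8*n^6 - 3.03*n^5 - 1.07*n^4 - 0.52*n^3 - 0.24*n^2 - 2.8*n + 10.7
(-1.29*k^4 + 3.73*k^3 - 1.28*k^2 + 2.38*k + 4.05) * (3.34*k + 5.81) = -4.3086*k^5 + 4.9633*k^4 + 17.3961*k^3 + 0.5124*k^2 + 27.3548*k + 23.5305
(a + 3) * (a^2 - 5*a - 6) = a^3 - 2*a^2 - 21*a - 18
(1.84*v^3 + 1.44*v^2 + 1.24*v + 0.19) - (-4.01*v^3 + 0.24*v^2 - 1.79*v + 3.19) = 5.85*v^3 + 1.2*v^2 + 3.03*v - 3.0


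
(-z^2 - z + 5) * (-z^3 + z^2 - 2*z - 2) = z^5 - 4*z^3 + 9*z^2 - 8*z - 10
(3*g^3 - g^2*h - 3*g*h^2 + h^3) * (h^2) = 3*g^3*h^2 - g^2*h^3 - 3*g*h^4 + h^5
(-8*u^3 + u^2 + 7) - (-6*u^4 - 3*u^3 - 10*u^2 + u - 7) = 6*u^4 - 5*u^3 + 11*u^2 - u + 14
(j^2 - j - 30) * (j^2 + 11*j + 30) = j^4 + 10*j^3 - 11*j^2 - 360*j - 900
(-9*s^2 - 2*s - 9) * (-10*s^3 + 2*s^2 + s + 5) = 90*s^5 + 2*s^4 + 77*s^3 - 65*s^2 - 19*s - 45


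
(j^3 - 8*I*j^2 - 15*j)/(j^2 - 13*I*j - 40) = j*(j - 3*I)/(j - 8*I)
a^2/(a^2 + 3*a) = a/(a + 3)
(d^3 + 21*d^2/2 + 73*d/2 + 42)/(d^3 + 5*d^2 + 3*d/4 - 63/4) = 2*(d + 4)/(2*d - 3)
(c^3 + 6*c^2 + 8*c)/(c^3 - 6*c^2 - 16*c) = (c + 4)/(c - 8)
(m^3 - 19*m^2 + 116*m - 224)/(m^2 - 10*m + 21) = (m^2 - 12*m + 32)/(m - 3)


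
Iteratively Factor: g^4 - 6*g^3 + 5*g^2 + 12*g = (g - 3)*(g^3 - 3*g^2 - 4*g) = (g - 4)*(g - 3)*(g^2 + g) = g*(g - 4)*(g - 3)*(g + 1)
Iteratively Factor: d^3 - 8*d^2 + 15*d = (d - 3)*(d^2 - 5*d) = (d - 5)*(d - 3)*(d)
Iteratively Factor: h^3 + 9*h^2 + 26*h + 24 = (h + 3)*(h^2 + 6*h + 8) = (h + 2)*(h + 3)*(h + 4)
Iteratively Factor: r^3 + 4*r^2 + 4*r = (r + 2)*(r^2 + 2*r) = (r + 2)^2*(r)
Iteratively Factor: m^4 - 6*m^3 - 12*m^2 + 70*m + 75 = (m - 5)*(m^3 - m^2 - 17*m - 15) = (m - 5)^2*(m^2 + 4*m + 3) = (m - 5)^2*(m + 1)*(m + 3)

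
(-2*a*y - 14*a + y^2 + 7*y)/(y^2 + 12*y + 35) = (-2*a + y)/(y + 5)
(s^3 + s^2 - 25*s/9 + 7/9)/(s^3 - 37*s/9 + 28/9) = (3*s - 1)/(3*s - 4)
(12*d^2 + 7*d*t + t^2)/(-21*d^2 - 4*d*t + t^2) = (4*d + t)/(-7*d + t)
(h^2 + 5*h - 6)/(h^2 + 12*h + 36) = (h - 1)/(h + 6)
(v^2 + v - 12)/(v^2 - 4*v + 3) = (v + 4)/(v - 1)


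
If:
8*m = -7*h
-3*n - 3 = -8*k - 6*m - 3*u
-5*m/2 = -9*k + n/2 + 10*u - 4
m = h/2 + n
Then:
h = 856*u/265 - 472/265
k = 21*u/265 + 33/265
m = 413/265 - 749*u/265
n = 649/265 - 1177*u/265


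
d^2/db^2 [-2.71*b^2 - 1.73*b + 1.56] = -5.42000000000000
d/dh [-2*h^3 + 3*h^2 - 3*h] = -6*h^2 + 6*h - 3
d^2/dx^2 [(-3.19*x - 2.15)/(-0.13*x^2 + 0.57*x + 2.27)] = ((3.0776 - 2.4882*x)*(-0.13*x^2 + 0.57*x + 2.27) - (0.26*x - 0.57)*(0.52*x - 1.14)*(3.19*x + 2.15))/(-0.13*x^2 + 0.57*x + 2.27)^3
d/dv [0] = 0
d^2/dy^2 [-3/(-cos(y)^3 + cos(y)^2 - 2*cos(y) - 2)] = 3*((11*cos(y) - 8*cos(2*y) + 9*cos(3*y))*(cos(y)^3 - cos(y)^2 + 2*cos(y) + 2)/4 + 2*(3*cos(y)^2 - 2*cos(y) + 2)^2*sin(y)^2)/(cos(y)^3 - cos(y)^2 + 2*cos(y) + 2)^3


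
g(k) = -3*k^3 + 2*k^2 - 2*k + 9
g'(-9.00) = -767.00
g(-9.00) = 2376.00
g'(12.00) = -1250.00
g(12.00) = -4911.00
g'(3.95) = -126.62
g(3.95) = -152.58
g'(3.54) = -100.62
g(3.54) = -106.10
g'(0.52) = -2.35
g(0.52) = 8.08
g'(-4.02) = -163.52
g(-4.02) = 244.26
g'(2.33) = -41.54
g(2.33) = -22.75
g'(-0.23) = -3.40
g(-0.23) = 9.60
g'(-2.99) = -94.42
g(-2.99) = 113.05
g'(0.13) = -1.63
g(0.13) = 8.77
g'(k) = -9*k^2 + 4*k - 2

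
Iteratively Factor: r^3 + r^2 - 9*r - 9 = (r - 3)*(r^2 + 4*r + 3) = (r - 3)*(r + 3)*(r + 1)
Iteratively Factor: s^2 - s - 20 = (s - 5)*(s + 4)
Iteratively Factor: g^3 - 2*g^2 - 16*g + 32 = (g - 4)*(g^2 + 2*g - 8) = (g - 4)*(g - 2)*(g + 4)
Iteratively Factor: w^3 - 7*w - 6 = (w + 1)*(w^2 - w - 6) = (w - 3)*(w + 1)*(w + 2)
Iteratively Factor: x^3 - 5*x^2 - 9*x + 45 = (x - 3)*(x^2 - 2*x - 15) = (x - 5)*(x - 3)*(x + 3)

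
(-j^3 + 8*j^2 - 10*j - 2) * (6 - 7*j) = 7*j^4 - 62*j^3 + 118*j^2 - 46*j - 12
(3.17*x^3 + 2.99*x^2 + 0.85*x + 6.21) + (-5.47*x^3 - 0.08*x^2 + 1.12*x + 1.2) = -2.3*x^3 + 2.91*x^2 + 1.97*x + 7.41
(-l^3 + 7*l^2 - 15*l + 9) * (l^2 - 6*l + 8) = -l^5 + 13*l^4 - 65*l^3 + 155*l^2 - 174*l + 72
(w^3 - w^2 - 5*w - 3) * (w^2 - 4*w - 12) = w^5 - 5*w^4 - 13*w^3 + 29*w^2 + 72*w + 36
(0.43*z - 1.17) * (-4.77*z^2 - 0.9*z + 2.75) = -2.0511*z^3 + 5.1939*z^2 + 2.2355*z - 3.2175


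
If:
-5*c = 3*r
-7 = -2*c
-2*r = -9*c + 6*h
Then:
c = 7/2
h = 259/36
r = -35/6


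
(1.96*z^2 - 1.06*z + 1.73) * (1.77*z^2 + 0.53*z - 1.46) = 3.4692*z^4 - 0.8374*z^3 - 0.3613*z^2 + 2.4645*z - 2.5258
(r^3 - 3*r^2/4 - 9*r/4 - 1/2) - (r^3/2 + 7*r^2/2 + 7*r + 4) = r^3/2 - 17*r^2/4 - 37*r/4 - 9/2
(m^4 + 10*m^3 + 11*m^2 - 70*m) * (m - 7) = m^5 + 3*m^4 - 59*m^3 - 147*m^2 + 490*m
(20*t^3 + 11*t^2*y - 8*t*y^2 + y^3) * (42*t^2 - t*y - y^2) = 840*t^5 + 442*t^4*y - 367*t^3*y^2 + 39*t^2*y^3 + 7*t*y^4 - y^5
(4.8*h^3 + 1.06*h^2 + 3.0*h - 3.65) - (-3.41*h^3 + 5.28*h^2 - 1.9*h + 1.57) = 8.21*h^3 - 4.22*h^2 + 4.9*h - 5.22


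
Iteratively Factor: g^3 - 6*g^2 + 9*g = (g - 3)*(g^2 - 3*g) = (g - 3)^2*(g)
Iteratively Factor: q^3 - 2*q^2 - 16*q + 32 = (q + 4)*(q^2 - 6*q + 8) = (q - 2)*(q + 4)*(q - 4)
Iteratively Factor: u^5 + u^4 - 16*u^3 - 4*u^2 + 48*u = (u - 3)*(u^4 + 4*u^3 - 4*u^2 - 16*u) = (u - 3)*(u - 2)*(u^3 + 6*u^2 + 8*u) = (u - 3)*(u - 2)*(u + 2)*(u^2 + 4*u) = (u - 3)*(u - 2)*(u + 2)*(u + 4)*(u)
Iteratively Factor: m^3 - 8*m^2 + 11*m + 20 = (m + 1)*(m^2 - 9*m + 20) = (m - 5)*(m + 1)*(m - 4)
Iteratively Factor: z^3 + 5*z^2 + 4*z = (z + 1)*(z^2 + 4*z) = (z + 1)*(z + 4)*(z)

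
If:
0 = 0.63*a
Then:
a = 0.00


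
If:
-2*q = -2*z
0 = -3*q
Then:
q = 0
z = 0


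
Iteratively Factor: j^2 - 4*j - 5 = (j + 1)*(j - 5)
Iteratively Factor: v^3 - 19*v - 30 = (v + 2)*(v^2 - 2*v - 15) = (v + 2)*(v + 3)*(v - 5)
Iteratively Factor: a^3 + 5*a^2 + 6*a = (a + 3)*(a^2 + 2*a) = (a + 2)*(a + 3)*(a)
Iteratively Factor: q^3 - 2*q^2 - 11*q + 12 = (q + 3)*(q^2 - 5*q + 4) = (q - 4)*(q + 3)*(q - 1)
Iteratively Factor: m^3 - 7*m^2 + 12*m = (m - 4)*(m^2 - 3*m) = m*(m - 4)*(m - 3)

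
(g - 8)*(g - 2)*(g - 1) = g^3 - 11*g^2 + 26*g - 16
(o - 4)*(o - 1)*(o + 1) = o^3 - 4*o^2 - o + 4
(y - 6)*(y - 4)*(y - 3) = y^3 - 13*y^2 + 54*y - 72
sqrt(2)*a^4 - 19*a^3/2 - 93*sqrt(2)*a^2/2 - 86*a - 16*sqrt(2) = (a - 8*sqrt(2))*(a + sqrt(2))*(a + 2*sqrt(2))*(sqrt(2)*a + 1/2)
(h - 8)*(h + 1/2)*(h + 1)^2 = h^4 - 11*h^3/2 - 18*h^2 - 31*h/2 - 4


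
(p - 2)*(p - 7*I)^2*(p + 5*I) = p^4 - 2*p^3 - 9*I*p^3 + 21*p^2 + 18*I*p^2 - 42*p - 245*I*p + 490*I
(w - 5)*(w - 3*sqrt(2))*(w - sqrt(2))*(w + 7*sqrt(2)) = w^4 - 5*w^3 + 3*sqrt(2)*w^3 - 50*w^2 - 15*sqrt(2)*w^2 + 42*sqrt(2)*w + 250*w - 210*sqrt(2)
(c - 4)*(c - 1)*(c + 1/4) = c^3 - 19*c^2/4 + 11*c/4 + 1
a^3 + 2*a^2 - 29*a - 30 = (a - 5)*(a + 1)*(a + 6)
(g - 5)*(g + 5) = g^2 - 25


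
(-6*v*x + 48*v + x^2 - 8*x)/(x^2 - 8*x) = (-6*v + x)/x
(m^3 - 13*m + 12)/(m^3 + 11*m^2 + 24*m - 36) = (m^2 + m - 12)/(m^2 + 12*m + 36)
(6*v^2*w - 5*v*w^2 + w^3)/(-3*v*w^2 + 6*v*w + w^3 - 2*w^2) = (-2*v + w)/(w - 2)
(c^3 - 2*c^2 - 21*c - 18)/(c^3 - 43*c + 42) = (c^2 + 4*c + 3)/(c^2 + 6*c - 7)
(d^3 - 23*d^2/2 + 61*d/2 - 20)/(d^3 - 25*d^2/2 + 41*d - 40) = (d - 1)/(d - 2)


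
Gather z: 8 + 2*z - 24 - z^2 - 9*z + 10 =-z^2 - 7*z - 6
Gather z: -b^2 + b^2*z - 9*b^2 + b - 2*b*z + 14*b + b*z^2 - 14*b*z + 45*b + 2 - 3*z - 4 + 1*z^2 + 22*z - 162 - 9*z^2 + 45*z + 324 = -10*b^2 + 60*b + z^2*(b - 8) + z*(b^2 - 16*b + 64) + 160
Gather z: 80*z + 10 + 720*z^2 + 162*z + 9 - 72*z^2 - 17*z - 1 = 648*z^2 + 225*z + 18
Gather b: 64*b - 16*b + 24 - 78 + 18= 48*b - 36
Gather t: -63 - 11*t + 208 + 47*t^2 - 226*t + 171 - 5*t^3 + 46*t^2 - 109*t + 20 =-5*t^3 + 93*t^2 - 346*t + 336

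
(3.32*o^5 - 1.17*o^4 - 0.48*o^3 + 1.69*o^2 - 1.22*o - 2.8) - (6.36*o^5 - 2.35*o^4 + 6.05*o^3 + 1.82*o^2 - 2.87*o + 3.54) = -3.04*o^5 + 1.18*o^4 - 6.53*o^3 - 0.13*o^2 + 1.65*o - 6.34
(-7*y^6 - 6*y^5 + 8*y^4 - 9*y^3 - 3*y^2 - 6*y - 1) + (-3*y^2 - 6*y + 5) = -7*y^6 - 6*y^5 + 8*y^4 - 9*y^3 - 6*y^2 - 12*y + 4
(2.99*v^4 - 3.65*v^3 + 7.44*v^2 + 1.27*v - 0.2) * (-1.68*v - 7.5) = -5.0232*v^5 - 16.293*v^4 + 14.8758*v^3 - 57.9336*v^2 - 9.189*v + 1.5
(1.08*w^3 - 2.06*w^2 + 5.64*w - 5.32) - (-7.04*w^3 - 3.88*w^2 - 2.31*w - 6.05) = 8.12*w^3 + 1.82*w^2 + 7.95*w + 0.73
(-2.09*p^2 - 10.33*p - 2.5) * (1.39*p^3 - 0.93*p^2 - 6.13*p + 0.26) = -2.9051*p^5 - 12.415*p^4 + 18.9436*p^3 + 65.1045*p^2 + 12.6392*p - 0.65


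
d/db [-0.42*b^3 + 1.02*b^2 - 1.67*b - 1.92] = -1.26*b^2 + 2.04*b - 1.67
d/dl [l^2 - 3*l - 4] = 2*l - 3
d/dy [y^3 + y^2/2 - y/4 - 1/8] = 3*y^2 + y - 1/4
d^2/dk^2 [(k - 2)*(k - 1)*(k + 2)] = 6*k - 2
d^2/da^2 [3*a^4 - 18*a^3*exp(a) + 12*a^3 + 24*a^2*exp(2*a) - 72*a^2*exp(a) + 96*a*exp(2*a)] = -18*a^3*exp(a) + 96*a^2*exp(2*a) - 180*a^2*exp(a) + 36*a^2 + 576*a*exp(2*a) - 396*a*exp(a) + 72*a + 432*exp(2*a) - 144*exp(a)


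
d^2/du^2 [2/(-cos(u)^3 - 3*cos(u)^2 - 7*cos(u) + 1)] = -((31*cos(u) + 24*cos(2*u) + 9*cos(3*u))*(cos(u)^3 + 3*cos(u)^2 + 7*cos(u) - 1)/2 + 4*(3*cos(u)^2 + 6*cos(u) + 7)^2*sin(u)^2)/(cos(u)^3 + 3*cos(u)^2 + 7*cos(u) - 1)^3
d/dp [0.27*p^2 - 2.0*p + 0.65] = 0.54*p - 2.0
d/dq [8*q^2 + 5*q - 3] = 16*q + 5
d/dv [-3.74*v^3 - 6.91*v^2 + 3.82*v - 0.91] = -11.22*v^2 - 13.82*v + 3.82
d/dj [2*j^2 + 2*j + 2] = 4*j + 2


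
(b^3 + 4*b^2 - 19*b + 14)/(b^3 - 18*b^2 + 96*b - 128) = (b^2 + 6*b - 7)/(b^2 - 16*b + 64)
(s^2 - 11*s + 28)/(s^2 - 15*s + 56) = (s - 4)/(s - 8)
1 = 1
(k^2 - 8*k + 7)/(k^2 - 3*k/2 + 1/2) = 2*(k - 7)/(2*k - 1)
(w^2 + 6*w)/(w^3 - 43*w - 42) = w/(w^2 - 6*w - 7)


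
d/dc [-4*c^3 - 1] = -12*c^2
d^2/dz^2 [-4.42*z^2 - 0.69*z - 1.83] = -8.84000000000000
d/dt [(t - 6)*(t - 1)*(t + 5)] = 3*t^2 - 4*t - 29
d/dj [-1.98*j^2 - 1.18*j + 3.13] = -3.96*j - 1.18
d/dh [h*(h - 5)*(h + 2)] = 3*h^2 - 6*h - 10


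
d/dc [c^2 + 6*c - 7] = 2*c + 6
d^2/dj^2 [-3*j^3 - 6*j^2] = -18*j - 12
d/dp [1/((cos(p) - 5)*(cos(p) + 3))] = 2*(cos(p) - 1)*sin(p)/((cos(p) - 5)^2*(cos(p) + 3)^2)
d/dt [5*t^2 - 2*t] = 10*t - 2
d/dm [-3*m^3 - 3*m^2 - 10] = 3*m*(-3*m - 2)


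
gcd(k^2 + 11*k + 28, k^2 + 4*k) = k + 4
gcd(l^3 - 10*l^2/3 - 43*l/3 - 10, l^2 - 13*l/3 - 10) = l^2 - 13*l/3 - 10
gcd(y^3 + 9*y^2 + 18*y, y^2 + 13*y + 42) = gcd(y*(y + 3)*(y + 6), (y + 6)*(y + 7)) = y + 6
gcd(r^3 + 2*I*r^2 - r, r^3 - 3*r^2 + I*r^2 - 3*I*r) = r^2 + I*r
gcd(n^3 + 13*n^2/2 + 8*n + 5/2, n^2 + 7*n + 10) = n + 5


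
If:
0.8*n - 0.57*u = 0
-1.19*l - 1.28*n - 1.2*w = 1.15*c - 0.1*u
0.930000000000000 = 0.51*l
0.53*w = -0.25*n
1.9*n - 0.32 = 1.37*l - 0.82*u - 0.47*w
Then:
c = -2.38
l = 1.82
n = 1.00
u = 1.40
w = -0.47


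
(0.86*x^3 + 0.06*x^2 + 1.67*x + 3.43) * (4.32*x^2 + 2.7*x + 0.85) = 3.7152*x^5 + 2.5812*x^4 + 8.1074*x^3 + 19.3776*x^2 + 10.6805*x + 2.9155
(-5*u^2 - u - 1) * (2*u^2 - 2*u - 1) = -10*u^4 + 8*u^3 + 5*u^2 + 3*u + 1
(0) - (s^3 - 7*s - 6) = -s^3 + 7*s + 6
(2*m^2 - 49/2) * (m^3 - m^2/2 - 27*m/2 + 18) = 2*m^5 - m^4 - 103*m^3/2 + 193*m^2/4 + 1323*m/4 - 441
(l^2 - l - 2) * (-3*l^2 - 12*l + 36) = -3*l^4 - 9*l^3 + 54*l^2 - 12*l - 72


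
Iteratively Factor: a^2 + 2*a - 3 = (a - 1)*(a + 3)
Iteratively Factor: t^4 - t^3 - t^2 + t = (t - 1)*(t^3 - t) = t*(t - 1)*(t^2 - 1) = t*(t - 1)*(t + 1)*(t - 1)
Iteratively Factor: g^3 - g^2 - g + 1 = (g + 1)*(g^2 - 2*g + 1) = (g - 1)*(g + 1)*(g - 1)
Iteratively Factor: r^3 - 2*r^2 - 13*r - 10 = (r + 1)*(r^2 - 3*r - 10) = (r - 5)*(r + 1)*(r + 2)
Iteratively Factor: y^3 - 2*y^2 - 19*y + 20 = (y - 5)*(y^2 + 3*y - 4) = (y - 5)*(y - 1)*(y + 4)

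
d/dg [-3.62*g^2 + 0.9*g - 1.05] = 0.9 - 7.24*g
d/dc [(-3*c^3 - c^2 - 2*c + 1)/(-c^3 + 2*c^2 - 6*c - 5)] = (-7*c^4 + 32*c^3 + 58*c^2 + 6*c + 16)/(c^6 - 4*c^5 + 16*c^4 - 14*c^3 + 16*c^2 + 60*c + 25)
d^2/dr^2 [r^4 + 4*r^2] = 12*r^2 + 8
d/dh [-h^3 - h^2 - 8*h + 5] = -3*h^2 - 2*h - 8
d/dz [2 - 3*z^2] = -6*z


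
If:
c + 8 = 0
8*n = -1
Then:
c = -8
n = -1/8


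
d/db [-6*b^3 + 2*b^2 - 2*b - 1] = -18*b^2 + 4*b - 2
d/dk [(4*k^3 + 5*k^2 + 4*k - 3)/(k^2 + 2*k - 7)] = 2*(2*k^4 + 8*k^3 - 39*k^2 - 32*k - 11)/(k^4 + 4*k^3 - 10*k^2 - 28*k + 49)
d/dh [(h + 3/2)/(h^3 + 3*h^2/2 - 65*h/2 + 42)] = (-8*h^3 - 24*h^2 - 18*h + 363)/(4*h^6 + 12*h^5 - 251*h^4 - 54*h^3 + 4729*h^2 - 10920*h + 7056)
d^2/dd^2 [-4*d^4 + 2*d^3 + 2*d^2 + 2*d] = -48*d^2 + 12*d + 4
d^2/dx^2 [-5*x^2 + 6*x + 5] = -10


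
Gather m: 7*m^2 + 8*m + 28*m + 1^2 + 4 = 7*m^2 + 36*m + 5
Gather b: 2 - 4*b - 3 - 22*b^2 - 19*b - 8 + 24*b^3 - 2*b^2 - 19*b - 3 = 24*b^3 - 24*b^2 - 42*b - 12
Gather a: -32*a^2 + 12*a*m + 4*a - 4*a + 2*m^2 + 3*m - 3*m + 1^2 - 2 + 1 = -32*a^2 + 12*a*m + 2*m^2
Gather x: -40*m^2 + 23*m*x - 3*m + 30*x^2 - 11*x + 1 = -40*m^2 - 3*m + 30*x^2 + x*(23*m - 11) + 1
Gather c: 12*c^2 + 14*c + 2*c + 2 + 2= 12*c^2 + 16*c + 4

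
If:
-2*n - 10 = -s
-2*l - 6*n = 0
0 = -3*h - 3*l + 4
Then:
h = 3*s/2 - 41/3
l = 15 - 3*s/2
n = s/2 - 5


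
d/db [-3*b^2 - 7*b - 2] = -6*b - 7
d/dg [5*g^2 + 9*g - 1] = 10*g + 9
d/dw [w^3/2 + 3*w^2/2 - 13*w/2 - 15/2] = 3*w^2/2 + 3*w - 13/2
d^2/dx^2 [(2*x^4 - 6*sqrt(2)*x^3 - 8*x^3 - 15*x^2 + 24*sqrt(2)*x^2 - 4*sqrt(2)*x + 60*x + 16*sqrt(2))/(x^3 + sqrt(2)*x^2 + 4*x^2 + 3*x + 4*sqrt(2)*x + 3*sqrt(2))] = 2*(59*x^6 + 64*sqrt(2)*x^6 + 234*sqrt(2)*x^5 + 516*x^5 + 753*x^4 + 552*sqrt(2)*x^4 - 536*x^3 + 650*sqrt(2)*x^3 - 612*sqrt(2)*x^2 - 846*x^2 - 1452*sqrt(2)*x + 312*x - 1254 + 548*sqrt(2))/(x^9 + 3*sqrt(2)*x^8 + 12*x^8 + 36*sqrt(2)*x^7 + 63*x^7 + 208*x^6 + 173*sqrt(2)*x^6 + 513*x^5 + 432*sqrt(2)*x^5 + 627*sqrt(2)*x^4 + 924*x^4 + 596*sqrt(2)*x^3 + 1053*x^3 + 423*sqrt(2)*x^2 + 648*x^2 + 162*x + 216*sqrt(2)*x + 54*sqrt(2))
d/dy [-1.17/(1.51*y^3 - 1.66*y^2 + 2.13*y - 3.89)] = (5.3001*y^2 - 3.8844*y + 2.4921)/(1.51*y^3 - 1.66*y^2 + 2.13*y - 3.89)^2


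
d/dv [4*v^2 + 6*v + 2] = 8*v + 6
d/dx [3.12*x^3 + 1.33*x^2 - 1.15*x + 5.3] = 9.36*x^2 + 2.66*x - 1.15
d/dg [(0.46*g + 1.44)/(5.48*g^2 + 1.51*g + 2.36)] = (2.5208*g^2 + 0.6946*g - (0.46*g + 1.44)*(10.96*g + 1.51) + 1.0856)/(5.48*g^2 + 1.51*g + 2.36)^2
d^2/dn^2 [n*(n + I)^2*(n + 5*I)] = 12*n^2 + 42*I*n - 22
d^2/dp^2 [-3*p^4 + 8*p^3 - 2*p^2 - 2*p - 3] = -36*p^2 + 48*p - 4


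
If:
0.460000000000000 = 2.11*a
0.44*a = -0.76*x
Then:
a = 0.22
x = -0.13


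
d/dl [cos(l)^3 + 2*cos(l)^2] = -(3*cos(l) + 4)*sin(l)*cos(l)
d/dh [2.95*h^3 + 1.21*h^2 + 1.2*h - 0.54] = 8.85*h^2 + 2.42*h + 1.2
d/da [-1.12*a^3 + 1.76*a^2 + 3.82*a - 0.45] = -3.36*a^2 + 3.52*a + 3.82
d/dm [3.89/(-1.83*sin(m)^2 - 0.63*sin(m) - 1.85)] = (14.2374*sin(m) + 2.4507)*cos(m)/(1.83*sin(m)^2 + 0.63*sin(m) + 1.85)^2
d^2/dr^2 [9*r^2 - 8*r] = 18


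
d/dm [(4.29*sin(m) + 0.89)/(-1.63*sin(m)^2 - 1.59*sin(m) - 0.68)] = (6.9927*sin(m)^2 + 2.9014*sin(m) - 1.5021)*cos(m)/(2.6569*sin(m)^4 + 5.1834*sin(m)^3 + 4.7449*sin(m)^2 + 2.1624*sin(m) + 0.4624)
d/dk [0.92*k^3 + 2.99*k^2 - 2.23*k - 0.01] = 2.76*k^2 + 5.98*k - 2.23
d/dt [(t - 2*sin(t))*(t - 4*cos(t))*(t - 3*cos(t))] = (t - 2*sin(t))*(t - 4*cos(t))*(3*sin(t) + 1) + (t - 2*sin(t))*(t - 3*cos(t))*(4*sin(t) + 1) - (t - 4*cos(t))*(t - 3*cos(t))*(2*cos(t) - 1)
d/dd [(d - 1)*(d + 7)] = 2*d + 6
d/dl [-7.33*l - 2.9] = -7.33000000000000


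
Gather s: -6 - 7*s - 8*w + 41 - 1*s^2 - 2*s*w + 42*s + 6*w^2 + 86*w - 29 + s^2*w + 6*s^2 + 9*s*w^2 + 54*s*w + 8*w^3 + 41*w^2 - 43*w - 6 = s^2*(w + 5) + s*(9*w^2 + 52*w + 35) + 8*w^3 + 47*w^2 + 35*w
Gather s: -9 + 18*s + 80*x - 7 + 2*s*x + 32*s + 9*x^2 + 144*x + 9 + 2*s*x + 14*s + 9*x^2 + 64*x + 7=s*(4*x + 64) + 18*x^2 + 288*x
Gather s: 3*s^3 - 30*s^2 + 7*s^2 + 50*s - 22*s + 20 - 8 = 3*s^3 - 23*s^2 + 28*s + 12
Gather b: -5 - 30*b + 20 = 15 - 30*b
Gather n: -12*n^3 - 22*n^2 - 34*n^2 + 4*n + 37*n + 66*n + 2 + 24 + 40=-12*n^3 - 56*n^2 + 107*n + 66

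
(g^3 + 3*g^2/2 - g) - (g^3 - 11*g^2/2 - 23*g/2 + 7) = 7*g^2 + 21*g/2 - 7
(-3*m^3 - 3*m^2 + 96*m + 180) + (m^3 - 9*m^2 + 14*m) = -2*m^3 - 12*m^2 + 110*m + 180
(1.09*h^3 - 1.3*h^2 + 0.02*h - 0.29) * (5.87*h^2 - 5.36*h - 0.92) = 6.3983*h^5 - 13.4734*h^4 + 6.0826*h^3 - 0.6135*h^2 + 1.536*h + 0.2668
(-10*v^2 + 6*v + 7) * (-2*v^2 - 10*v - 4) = 20*v^4 + 88*v^3 - 34*v^2 - 94*v - 28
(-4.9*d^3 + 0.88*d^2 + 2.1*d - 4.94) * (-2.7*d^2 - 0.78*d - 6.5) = 13.23*d^5 + 1.446*d^4 + 25.4936*d^3 + 5.98*d^2 - 9.7968*d + 32.11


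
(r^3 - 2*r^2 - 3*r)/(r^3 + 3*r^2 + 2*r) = (r - 3)/(r + 2)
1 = 1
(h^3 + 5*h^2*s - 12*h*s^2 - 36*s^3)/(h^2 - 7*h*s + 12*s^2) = (-h^2 - 8*h*s - 12*s^2)/(-h + 4*s)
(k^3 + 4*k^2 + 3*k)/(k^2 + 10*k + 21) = k*(k + 1)/(k + 7)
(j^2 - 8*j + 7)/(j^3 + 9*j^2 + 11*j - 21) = (j - 7)/(j^2 + 10*j + 21)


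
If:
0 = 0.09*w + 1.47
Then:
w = -16.33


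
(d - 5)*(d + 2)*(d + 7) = d^3 + 4*d^2 - 31*d - 70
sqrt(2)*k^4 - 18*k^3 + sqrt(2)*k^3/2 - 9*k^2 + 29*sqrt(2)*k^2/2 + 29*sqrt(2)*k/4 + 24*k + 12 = (k + 1/2)*(k - 8*sqrt(2))*(k - 3*sqrt(2)/2)*(sqrt(2)*k + 1)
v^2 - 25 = (v - 5)*(v + 5)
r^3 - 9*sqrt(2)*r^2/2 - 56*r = r*(r - 8*sqrt(2))*(r + 7*sqrt(2)/2)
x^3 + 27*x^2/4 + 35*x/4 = x*(x + 7/4)*(x + 5)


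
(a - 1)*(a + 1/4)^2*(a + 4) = a^4 + 7*a^3/2 - 39*a^2/16 - 29*a/16 - 1/4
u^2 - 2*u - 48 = (u - 8)*(u + 6)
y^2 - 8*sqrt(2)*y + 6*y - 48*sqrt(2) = (y + 6)*(y - 8*sqrt(2))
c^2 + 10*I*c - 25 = (c + 5*I)^2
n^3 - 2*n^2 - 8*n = n*(n - 4)*(n + 2)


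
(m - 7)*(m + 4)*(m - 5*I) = m^3 - 3*m^2 - 5*I*m^2 - 28*m + 15*I*m + 140*I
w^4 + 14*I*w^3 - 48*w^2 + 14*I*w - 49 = (w - I)*(w + I)*(w + 7*I)^2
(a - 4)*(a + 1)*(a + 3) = a^3 - 13*a - 12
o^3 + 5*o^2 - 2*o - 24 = (o - 2)*(o + 3)*(o + 4)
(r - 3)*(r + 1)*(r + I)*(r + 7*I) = r^4 - 2*r^3 + 8*I*r^3 - 10*r^2 - 16*I*r^2 + 14*r - 24*I*r + 21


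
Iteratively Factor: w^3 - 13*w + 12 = (w + 4)*(w^2 - 4*w + 3) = (w - 1)*(w + 4)*(w - 3)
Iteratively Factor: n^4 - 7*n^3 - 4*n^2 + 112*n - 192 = (n - 4)*(n^3 - 3*n^2 - 16*n + 48) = (n - 4)^2*(n^2 + n - 12) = (n - 4)^2*(n + 4)*(n - 3)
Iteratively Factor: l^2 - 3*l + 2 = (l - 2)*(l - 1)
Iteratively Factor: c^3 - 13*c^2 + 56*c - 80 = (c - 4)*(c^2 - 9*c + 20) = (c - 5)*(c - 4)*(c - 4)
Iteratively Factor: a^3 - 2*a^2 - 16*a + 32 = (a - 4)*(a^2 + 2*a - 8) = (a - 4)*(a - 2)*(a + 4)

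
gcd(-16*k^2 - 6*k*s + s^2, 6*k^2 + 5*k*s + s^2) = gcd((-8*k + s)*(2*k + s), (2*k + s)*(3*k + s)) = 2*k + s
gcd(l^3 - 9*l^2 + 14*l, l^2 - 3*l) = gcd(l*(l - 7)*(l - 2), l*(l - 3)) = l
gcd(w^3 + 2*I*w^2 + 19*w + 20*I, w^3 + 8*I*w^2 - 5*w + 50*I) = w + 5*I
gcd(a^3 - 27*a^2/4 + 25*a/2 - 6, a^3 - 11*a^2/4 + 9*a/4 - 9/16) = a - 3/4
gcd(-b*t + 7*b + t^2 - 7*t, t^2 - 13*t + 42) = t - 7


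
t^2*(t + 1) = t^3 + t^2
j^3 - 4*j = j*(j - 2)*(j + 2)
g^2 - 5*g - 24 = (g - 8)*(g + 3)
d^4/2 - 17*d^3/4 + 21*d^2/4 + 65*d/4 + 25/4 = (d/2 + 1/4)*(d - 5)^2*(d + 1)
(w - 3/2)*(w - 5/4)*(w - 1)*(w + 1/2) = w^4 - 13*w^3/4 + 11*w^2/4 + 7*w/16 - 15/16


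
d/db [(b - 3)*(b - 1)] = 2*b - 4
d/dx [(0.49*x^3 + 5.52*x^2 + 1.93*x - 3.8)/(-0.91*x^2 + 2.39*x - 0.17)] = (-0.4459*x^4 + 2.3422*x^3 + 14.6992*x^2 - 8.7928*x + 8.7539)/(0.8281*x^4 - 4.3498*x^3 + 6.0215*x^2 - 0.8126*x + 0.0289)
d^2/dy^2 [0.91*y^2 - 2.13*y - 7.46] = 1.82000000000000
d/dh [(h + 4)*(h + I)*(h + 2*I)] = 3*h^2 + h*(8 + 6*I) - 2 + 12*I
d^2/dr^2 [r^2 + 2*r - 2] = 2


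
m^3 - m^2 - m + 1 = (m - 1)^2*(m + 1)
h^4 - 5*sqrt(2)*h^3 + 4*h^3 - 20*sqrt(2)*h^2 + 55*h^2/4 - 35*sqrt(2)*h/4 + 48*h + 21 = (h + 1/2)*(h + 7/2)*(h - 3*sqrt(2))*(h - 2*sqrt(2))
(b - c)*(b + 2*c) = b^2 + b*c - 2*c^2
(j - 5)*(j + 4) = j^2 - j - 20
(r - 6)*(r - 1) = r^2 - 7*r + 6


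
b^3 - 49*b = b*(b - 7)*(b + 7)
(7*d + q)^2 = 49*d^2 + 14*d*q + q^2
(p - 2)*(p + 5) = p^2 + 3*p - 10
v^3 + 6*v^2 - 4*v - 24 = (v - 2)*(v + 2)*(v + 6)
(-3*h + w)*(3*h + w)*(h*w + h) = -9*h^3*w - 9*h^3 + h*w^3 + h*w^2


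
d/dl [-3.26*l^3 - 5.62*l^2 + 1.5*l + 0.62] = -9.78*l^2 - 11.24*l + 1.5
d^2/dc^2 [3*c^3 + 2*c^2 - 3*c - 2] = 18*c + 4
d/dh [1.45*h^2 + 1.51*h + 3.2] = 2.9*h + 1.51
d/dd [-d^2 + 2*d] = 2 - 2*d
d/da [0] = 0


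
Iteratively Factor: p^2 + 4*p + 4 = (p + 2)*(p + 2)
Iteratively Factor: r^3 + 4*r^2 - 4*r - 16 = (r + 4)*(r^2 - 4) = (r - 2)*(r + 4)*(r + 2)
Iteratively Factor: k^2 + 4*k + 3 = (k + 3)*(k + 1)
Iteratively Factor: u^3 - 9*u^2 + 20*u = (u)*(u^2 - 9*u + 20) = u*(u - 4)*(u - 5)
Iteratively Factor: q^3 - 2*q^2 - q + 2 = (q - 2)*(q^2 - 1) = (q - 2)*(q - 1)*(q + 1)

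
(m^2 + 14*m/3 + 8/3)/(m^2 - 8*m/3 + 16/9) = 3*(3*m^2 + 14*m + 8)/(9*m^2 - 24*m + 16)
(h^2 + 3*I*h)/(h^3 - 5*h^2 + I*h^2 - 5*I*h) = (h + 3*I)/(h^2 + h*(-5 + I) - 5*I)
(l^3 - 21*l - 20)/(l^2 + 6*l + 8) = (l^2 - 4*l - 5)/(l + 2)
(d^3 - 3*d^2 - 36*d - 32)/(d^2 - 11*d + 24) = (d^2 + 5*d + 4)/(d - 3)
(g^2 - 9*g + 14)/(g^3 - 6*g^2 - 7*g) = (g - 2)/(g*(g + 1))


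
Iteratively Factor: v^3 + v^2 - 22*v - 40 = (v + 2)*(v^2 - v - 20) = (v + 2)*(v + 4)*(v - 5)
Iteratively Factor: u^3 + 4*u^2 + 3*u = (u + 1)*(u^2 + 3*u) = u*(u + 1)*(u + 3)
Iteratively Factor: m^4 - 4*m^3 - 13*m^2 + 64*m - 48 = (m - 3)*(m^3 - m^2 - 16*m + 16) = (m - 4)*(m - 3)*(m^2 + 3*m - 4) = (m - 4)*(m - 3)*(m - 1)*(m + 4)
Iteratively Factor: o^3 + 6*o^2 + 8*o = (o + 2)*(o^2 + 4*o) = (o + 2)*(o + 4)*(o)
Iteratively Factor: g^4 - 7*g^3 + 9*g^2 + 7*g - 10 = (g - 2)*(g^3 - 5*g^2 - g + 5) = (g - 5)*(g - 2)*(g^2 - 1) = (g - 5)*(g - 2)*(g + 1)*(g - 1)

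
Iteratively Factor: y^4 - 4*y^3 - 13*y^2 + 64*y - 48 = (y - 3)*(y^3 - y^2 - 16*y + 16) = (y - 4)*(y - 3)*(y^2 + 3*y - 4) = (y - 4)*(y - 3)*(y - 1)*(y + 4)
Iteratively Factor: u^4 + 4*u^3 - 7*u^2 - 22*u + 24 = (u + 3)*(u^3 + u^2 - 10*u + 8) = (u - 2)*(u + 3)*(u^2 + 3*u - 4) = (u - 2)*(u - 1)*(u + 3)*(u + 4)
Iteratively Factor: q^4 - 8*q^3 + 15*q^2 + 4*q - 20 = (q - 2)*(q^3 - 6*q^2 + 3*q + 10) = (q - 5)*(q - 2)*(q^2 - q - 2) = (q - 5)*(q - 2)^2*(q + 1)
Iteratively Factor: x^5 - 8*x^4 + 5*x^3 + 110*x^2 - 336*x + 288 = (x - 4)*(x^4 - 4*x^3 - 11*x^2 + 66*x - 72) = (x - 4)*(x - 2)*(x^3 - 2*x^2 - 15*x + 36) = (x - 4)*(x - 3)*(x - 2)*(x^2 + x - 12) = (x - 4)*(x - 3)^2*(x - 2)*(x + 4)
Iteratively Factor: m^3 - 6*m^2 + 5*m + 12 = (m - 3)*(m^2 - 3*m - 4) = (m - 3)*(m + 1)*(m - 4)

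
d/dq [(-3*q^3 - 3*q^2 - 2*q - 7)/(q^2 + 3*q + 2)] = (-3*q^4 - 18*q^3 - 25*q^2 + 2*q + 17)/(q^4 + 6*q^3 + 13*q^2 + 12*q + 4)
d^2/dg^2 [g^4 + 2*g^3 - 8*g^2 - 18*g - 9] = 12*g^2 + 12*g - 16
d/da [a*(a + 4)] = 2*a + 4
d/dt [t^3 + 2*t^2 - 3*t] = 3*t^2 + 4*t - 3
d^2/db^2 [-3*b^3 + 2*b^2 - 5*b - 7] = 4 - 18*b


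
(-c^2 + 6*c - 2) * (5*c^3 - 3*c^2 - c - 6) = -5*c^5 + 33*c^4 - 27*c^3 + 6*c^2 - 34*c + 12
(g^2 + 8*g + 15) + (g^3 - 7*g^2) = g^3 - 6*g^2 + 8*g + 15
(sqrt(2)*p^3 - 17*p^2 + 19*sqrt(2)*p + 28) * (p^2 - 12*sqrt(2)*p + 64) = sqrt(2)*p^5 - 41*p^4 + 287*sqrt(2)*p^3 - 1516*p^2 + 880*sqrt(2)*p + 1792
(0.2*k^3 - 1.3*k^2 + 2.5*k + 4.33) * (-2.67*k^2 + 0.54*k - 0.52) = -0.534*k^5 + 3.579*k^4 - 7.481*k^3 - 9.5351*k^2 + 1.0382*k - 2.2516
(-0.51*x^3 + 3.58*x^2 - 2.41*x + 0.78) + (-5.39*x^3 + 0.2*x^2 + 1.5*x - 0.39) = -5.9*x^3 + 3.78*x^2 - 0.91*x + 0.39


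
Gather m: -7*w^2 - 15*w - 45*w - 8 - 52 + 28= -7*w^2 - 60*w - 32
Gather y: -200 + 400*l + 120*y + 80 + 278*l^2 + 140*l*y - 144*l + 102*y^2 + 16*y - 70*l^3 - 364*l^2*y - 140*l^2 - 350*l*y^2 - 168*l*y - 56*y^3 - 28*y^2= -70*l^3 + 138*l^2 + 256*l - 56*y^3 + y^2*(74 - 350*l) + y*(-364*l^2 - 28*l + 136) - 120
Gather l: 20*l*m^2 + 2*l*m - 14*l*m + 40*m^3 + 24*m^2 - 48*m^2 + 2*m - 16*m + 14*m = l*(20*m^2 - 12*m) + 40*m^3 - 24*m^2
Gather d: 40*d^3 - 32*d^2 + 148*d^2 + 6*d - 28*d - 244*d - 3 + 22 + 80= 40*d^3 + 116*d^2 - 266*d + 99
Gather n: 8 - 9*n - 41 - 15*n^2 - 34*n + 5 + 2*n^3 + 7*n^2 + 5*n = 2*n^3 - 8*n^2 - 38*n - 28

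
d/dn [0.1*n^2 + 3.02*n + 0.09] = 0.2*n + 3.02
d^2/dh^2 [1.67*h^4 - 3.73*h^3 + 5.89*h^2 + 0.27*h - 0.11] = 20.04*h^2 - 22.38*h + 11.78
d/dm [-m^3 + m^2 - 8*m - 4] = -3*m^2 + 2*m - 8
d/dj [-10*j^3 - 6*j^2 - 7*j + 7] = -30*j^2 - 12*j - 7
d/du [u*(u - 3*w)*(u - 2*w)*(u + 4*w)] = 4*u^3 - 3*u^2*w - 28*u*w^2 + 24*w^3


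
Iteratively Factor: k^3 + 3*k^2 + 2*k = (k + 2)*(k^2 + k) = k*(k + 2)*(k + 1)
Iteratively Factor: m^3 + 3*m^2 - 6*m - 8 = (m + 1)*(m^2 + 2*m - 8) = (m - 2)*(m + 1)*(m + 4)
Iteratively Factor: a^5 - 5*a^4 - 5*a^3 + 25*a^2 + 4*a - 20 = (a - 1)*(a^4 - 4*a^3 - 9*a^2 + 16*a + 20) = (a - 2)*(a - 1)*(a^3 - 2*a^2 - 13*a - 10) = (a - 2)*(a - 1)*(a + 2)*(a^2 - 4*a - 5) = (a - 5)*(a - 2)*(a - 1)*(a + 2)*(a + 1)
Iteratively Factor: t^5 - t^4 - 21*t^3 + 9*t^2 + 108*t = (t)*(t^4 - t^3 - 21*t^2 + 9*t + 108) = t*(t + 3)*(t^3 - 4*t^2 - 9*t + 36) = t*(t - 3)*(t + 3)*(t^2 - t - 12) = t*(t - 4)*(t - 3)*(t + 3)*(t + 3)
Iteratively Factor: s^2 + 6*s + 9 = (s + 3)*(s + 3)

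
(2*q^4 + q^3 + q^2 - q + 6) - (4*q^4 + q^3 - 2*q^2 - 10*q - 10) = -2*q^4 + 3*q^2 + 9*q + 16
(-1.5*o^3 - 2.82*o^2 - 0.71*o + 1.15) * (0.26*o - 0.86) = -0.39*o^4 + 0.5568*o^3 + 2.2406*o^2 + 0.9096*o - 0.989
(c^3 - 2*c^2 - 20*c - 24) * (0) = 0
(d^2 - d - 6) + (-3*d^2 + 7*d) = -2*d^2 + 6*d - 6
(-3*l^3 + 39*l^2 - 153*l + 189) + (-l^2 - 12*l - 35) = -3*l^3 + 38*l^2 - 165*l + 154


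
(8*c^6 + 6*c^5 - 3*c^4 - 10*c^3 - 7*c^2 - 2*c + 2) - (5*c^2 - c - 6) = 8*c^6 + 6*c^5 - 3*c^4 - 10*c^3 - 12*c^2 - c + 8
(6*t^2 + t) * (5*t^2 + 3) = 30*t^4 + 5*t^3 + 18*t^2 + 3*t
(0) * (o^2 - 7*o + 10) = 0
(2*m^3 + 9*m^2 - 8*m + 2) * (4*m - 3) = 8*m^4 + 30*m^3 - 59*m^2 + 32*m - 6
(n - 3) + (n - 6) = 2*n - 9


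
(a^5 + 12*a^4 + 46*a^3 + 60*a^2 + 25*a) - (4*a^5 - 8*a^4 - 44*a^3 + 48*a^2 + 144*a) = -3*a^5 + 20*a^4 + 90*a^3 + 12*a^2 - 119*a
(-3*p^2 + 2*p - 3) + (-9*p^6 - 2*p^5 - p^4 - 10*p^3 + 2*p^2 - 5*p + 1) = -9*p^6 - 2*p^5 - p^4 - 10*p^3 - p^2 - 3*p - 2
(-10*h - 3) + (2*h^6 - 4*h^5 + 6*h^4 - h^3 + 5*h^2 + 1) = 2*h^6 - 4*h^5 + 6*h^4 - h^3 + 5*h^2 - 10*h - 2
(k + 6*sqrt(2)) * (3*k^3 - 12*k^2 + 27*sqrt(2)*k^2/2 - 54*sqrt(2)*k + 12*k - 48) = 3*k^4 - 12*k^3 + 63*sqrt(2)*k^3/2 - 126*sqrt(2)*k^2 + 174*k^2 - 696*k + 72*sqrt(2)*k - 288*sqrt(2)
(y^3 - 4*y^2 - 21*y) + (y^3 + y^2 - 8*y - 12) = 2*y^3 - 3*y^2 - 29*y - 12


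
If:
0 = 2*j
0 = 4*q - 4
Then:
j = 0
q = 1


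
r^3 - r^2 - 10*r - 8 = (r - 4)*(r + 1)*(r + 2)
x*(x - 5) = x^2 - 5*x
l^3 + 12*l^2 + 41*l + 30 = (l + 1)*(l + 5)*(l + 6)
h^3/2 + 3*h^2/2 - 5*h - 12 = (h/2 + 1)*(h - 3)*(h + 4)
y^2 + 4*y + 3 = (y + 1)*(y + 3)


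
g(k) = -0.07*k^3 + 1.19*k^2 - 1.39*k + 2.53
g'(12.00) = -3.07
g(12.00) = 36.25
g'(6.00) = 5.33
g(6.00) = 21.91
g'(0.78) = 0.34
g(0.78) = 2.14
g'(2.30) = 2.97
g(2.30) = 4.78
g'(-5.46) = -20.65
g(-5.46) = 56.99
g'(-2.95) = -10.24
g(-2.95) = 18.78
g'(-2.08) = -7.25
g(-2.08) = 11.20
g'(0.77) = 0.32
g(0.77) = 2.13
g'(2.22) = 2.86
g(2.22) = 4.54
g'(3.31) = 4.19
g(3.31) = 8.43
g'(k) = -0.21*k^2 + 2.38*k - 1.39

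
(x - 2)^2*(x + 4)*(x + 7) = x^4 + 7*x^3 - 12*x^2 - 68*x + 112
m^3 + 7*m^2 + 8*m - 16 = (m - 1)*(m + 4)^2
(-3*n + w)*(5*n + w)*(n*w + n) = -15*n^3*w - 15*n^3 + 2*n^2*w^2 + 2*n^2*w + n*w^3 + n*w^2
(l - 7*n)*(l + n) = l^2 - 6*l*n - 7*n^2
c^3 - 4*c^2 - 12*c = c*(c - 6)*(c + 2)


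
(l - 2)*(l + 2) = l^2 - 4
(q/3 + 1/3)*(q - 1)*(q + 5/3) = q^3/3 + 5*q^2/9 - q/3 - 5/9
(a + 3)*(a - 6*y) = a^2 - 6*a*y + 3*a - 18*y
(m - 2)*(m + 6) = m^2 + 4*m - 12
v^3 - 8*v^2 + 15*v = v*(v - 5)*(v - 3)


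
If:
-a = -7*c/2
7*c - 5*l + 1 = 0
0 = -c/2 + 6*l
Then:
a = -42/79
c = -12/79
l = -1/79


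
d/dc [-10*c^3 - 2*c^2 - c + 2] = -30*c^2 - 4*c - 1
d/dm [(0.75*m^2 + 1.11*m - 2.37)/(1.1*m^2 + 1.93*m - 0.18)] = (0.2265*m^2 + 4.944*m + 4.3743)/(1.21*m^4 + 4.246*m^3 + 3.3289*m^2 - 0.6948*m + 0.0324)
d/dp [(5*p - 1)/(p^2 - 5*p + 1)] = p*(2 - 5*p)/(p^4 - 10*p^3 + 27*p^2 - 10*p + 1)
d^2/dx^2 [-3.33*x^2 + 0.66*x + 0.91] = -6.66000000000000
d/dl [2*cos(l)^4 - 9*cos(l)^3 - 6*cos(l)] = (-8*cos(l)^3 + 27*cos(l)^2 + 6)*sin(l)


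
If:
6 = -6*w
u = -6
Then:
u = -6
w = -1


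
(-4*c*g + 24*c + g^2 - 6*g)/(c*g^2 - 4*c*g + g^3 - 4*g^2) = (-4*c*g + 24*c + g^2 - 6*g)/(g*(c*g - 4*c + g^2 - 4*g))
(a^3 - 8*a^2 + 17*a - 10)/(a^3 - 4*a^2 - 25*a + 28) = (a^2 - 7*a + 10)/(a^2 - 3*a - 28)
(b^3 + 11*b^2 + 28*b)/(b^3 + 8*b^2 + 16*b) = (b + 7)/(b + 4)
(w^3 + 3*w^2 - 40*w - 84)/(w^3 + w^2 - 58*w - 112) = (w - 6)/(w - 8)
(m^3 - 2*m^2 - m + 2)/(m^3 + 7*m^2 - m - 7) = (m - 2)/(m + 7)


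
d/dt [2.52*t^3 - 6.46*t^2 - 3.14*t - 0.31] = 7.56*t^2 - 12.92*t - 3.14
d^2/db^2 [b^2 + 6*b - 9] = 2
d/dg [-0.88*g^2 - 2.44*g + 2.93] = -1.76*g - 2.44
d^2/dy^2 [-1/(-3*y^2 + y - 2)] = 2*(-9*y^2 + 3*y + (6*y - 1)^2 - 6)/(3*y^2 - y + 2)^3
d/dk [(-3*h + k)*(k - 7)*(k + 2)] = -6*h*k + 15*h + 3*k^2 - 10*k - 14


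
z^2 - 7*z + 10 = (z - 5)*(z - 2)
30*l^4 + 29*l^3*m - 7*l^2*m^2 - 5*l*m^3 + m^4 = (-5*l + m)*(-3*l + m)*(l + m)*(2*l + m)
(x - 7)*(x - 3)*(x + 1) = x^3 - 9*x^2 + 11*x + 21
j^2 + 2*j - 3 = (j - 1)*(j + 3)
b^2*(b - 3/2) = b^3 - 3*b^2/2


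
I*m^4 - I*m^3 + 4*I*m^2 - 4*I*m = m*(m - 2*I)*(m + 2*I)*(I*m - I)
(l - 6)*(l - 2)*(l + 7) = l^3 - l^2 - 44*l + 84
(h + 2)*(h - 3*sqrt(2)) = h^2 - 3*sqrt(2)*h + 2*h - 6*sqrt(2)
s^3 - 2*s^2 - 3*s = s*(s - 3)*(s + 1)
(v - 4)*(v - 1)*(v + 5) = v^3 - 21*v + 20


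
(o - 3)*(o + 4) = o^2 + o - 12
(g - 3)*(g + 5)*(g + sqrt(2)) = g^3 + sqrt(2)*g^2 + 2*g^2 - 15*g + 2*sqrt(2)*g - 15*sqrt(2)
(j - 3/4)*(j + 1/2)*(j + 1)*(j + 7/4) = j^4 + 5*j^3/2 + 11*j^2/16 - 47*j/32 - 21/32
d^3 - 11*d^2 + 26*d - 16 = (d - 8)*(d - 2)*(d - 1)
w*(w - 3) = w^2 - 3*w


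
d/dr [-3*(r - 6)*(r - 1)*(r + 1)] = -9*r^2 + 36*r + 3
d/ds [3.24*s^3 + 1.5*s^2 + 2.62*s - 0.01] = 9.72*s^2 + 3.0*s + 2.62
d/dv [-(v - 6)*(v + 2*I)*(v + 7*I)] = -3*v^2 + v*(12 - 18*I) + 14 + 54*I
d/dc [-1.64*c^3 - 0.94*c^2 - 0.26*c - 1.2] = -4.92*c^2 - 1.88*c - 0.26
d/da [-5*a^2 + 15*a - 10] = 15 - 10*a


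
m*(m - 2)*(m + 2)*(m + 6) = m^4 + 6*m^3 - 4*m^2 - 24*m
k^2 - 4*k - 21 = (k - 7)*(k + 3)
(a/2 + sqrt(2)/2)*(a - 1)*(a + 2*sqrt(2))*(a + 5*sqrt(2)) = a^4/2 - a^3/2 + 4*sqrt(2)*a^3 - 4*sqrt(2)*a^2 + 17*a^2 - 17*a + 10*sqrt(2)*a - 10*sqrt(2)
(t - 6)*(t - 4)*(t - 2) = t^3 - 12*t^2 + 44*t - 48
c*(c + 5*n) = c^2 + 5*c*n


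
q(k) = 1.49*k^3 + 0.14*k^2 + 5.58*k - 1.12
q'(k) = 4.47*k^2 + 0.28*k + 5.58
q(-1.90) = -21.44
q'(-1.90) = 21.18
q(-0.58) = -4.60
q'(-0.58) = 6.92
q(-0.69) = -5.39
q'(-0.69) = 7.51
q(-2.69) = -44.12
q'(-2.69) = 37.17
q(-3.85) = -105.56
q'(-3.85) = 70.76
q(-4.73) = -182.06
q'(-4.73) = 104.26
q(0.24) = 0.25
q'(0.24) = 5.90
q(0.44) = 1.49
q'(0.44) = 6.57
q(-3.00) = -56.83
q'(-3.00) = 44.97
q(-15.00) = -5082.07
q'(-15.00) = 1007.13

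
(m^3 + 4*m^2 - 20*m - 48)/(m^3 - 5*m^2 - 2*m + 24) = (m + 6)/(m - 3)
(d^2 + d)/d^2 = (d + 1)/d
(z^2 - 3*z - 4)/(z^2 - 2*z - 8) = (z + 1)/(z + 2)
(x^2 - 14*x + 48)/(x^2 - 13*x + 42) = (x - 8)/(x - 7)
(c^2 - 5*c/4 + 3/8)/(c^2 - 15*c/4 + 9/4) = (c - 1/2)/(c - 3)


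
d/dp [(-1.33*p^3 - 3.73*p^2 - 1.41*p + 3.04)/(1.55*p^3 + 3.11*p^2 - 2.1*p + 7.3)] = (1.6452*p^4 + 9.957*p^3 - 31.0449*p^2 - 73.3668*p - 3.909)/(2.4025*p^6 + 9.641*p^5 + 3.1621*p^4 + 9.568*p^3 + 49.816*p^2 - 30.66*p + 53.29)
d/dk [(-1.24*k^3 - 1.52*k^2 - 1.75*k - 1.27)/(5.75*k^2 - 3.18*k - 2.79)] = (-7.13*k^4 + 7.8864*k^3 + 25.2749*k^2 + 23.0866*k + 0.8439)/(33.0625*k^4 - 36.57*k^3 - 21.9726*k^2 + 17.7444*k + 7.7841)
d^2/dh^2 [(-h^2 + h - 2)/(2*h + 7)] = -142/(8*h^3 + 84*h^2 + 294*h + 343)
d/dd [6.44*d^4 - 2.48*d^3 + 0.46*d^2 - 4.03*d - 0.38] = 25.76*d^3 - 7.44*d^2 + 0.92*d - 4.03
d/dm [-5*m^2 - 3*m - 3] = -10*m - 3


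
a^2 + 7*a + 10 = (a + 2)*(a + 5)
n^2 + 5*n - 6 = (n - 1)*(n + 6)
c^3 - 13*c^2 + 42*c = c*(c - 7)*(c - 6)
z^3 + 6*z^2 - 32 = (z - 2)*(z + 4)^2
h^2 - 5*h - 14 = (h - 7)*(h + 2)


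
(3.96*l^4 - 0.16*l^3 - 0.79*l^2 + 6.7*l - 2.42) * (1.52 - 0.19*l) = -0.7524*l^5 + 6.0496*l^4 - 0.0931*l^3 - 2.4738*l^2 + 10.6438*l - 3.6784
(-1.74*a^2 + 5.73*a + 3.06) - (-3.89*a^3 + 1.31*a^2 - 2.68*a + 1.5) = 3.89*a^3 - 3.05*a^2 + 8.41*a + 1.56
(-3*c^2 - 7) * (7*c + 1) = -21*c^3 - 3*c^2 - 49*c - 7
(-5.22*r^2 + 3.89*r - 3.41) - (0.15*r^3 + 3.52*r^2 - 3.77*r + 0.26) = -0.15*r^3 - 8.74*r^2 + 7.66*r - 3.67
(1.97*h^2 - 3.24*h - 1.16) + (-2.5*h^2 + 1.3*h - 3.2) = -0.53*h^2 - 1.94*h - 4.36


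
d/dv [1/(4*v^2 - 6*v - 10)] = (3 - 4*v)/(2*(-2*v^2 + 3*v + 5)^2)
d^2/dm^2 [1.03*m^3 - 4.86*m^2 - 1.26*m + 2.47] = 6.18*m - 9.72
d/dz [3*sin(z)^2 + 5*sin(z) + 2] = (6*sin(z) + 5)*cos(z)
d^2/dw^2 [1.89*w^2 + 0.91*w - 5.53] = 3.78000000000000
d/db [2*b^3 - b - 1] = 6*b^2 - 1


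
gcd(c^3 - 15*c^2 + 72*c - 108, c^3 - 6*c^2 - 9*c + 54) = c^2 - 9*c + 18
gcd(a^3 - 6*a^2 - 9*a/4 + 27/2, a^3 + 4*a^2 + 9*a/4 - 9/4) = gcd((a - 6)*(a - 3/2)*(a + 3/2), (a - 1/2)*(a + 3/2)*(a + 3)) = a + 3/2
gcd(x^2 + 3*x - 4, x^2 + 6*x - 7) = x - 1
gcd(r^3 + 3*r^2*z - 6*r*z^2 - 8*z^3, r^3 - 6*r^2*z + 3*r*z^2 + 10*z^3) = -r^2 + r*z + 2*z^2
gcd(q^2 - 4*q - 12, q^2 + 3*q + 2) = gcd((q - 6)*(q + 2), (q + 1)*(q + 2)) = q + 2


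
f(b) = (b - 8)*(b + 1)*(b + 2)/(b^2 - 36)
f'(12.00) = 1.19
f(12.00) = 6.74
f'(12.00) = 1.19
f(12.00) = 6.74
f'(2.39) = 1.38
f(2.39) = 2.76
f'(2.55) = 1.46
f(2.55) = 2.98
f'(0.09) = 0.64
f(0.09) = 0.50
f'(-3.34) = -2.19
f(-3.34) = 1.43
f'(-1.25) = 0.14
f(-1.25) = -0.05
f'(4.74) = 6.68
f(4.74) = 9.32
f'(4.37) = 4.30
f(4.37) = 7.35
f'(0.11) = 0.64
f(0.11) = 0.51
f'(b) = -2*b*(b - 8)*(b + 1)*(b + 2)/(b^2 - 36)^2 + (b - 8)*(b + 1)/(b^2 - 36) + (b - 8)*(b + 2)/(b^2 - 36) + (b + 1)*(b + 2)/(b^2 - 36)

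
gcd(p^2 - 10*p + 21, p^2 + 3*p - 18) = p - 3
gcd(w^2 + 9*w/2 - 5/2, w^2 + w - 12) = 1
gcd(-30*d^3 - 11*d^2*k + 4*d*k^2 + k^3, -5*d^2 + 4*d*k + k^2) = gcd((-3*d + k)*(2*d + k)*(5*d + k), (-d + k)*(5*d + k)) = 5*d + k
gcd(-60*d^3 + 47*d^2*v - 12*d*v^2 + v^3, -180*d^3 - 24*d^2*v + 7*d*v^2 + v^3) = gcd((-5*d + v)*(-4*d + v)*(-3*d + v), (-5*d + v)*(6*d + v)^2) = -5*d + v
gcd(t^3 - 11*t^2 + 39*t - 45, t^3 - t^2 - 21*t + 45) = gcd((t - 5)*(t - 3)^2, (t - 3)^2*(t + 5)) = t^2 - 6*t + 9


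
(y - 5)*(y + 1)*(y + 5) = y^3 + y^2 - 25*y - 25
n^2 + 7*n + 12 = (n + 3)*(n + 4)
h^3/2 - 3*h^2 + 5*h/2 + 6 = (h/2 + 1/2)*(h - 4)*(h - 3)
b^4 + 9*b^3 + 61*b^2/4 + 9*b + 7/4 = (b + 1/2)^2*(b + 1)*(b + 7)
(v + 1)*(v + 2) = v^2 + 3*v + 2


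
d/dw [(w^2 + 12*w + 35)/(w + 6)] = (w^2 + 12*w + 37)/(w^2 + 12*w + 36)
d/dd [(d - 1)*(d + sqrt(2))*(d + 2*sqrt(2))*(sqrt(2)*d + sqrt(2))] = 4*sqrt(2)*d^3 + 18*d^2 + 6*sqrt(2)*d - 6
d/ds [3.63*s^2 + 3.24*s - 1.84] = 7.26*s + 3.24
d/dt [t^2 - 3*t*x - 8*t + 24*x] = 2*t - 3*x - 8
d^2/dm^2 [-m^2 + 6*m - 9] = -2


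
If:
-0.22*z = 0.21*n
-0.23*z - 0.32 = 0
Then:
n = 1.46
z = -1.39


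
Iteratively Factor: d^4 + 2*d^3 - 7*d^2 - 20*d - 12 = (d + 1)*(d^3 + d^2 - 8*d - 12) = (d - 3)*(d + 1)*(d^2 + 4*d + 4) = (d - 3)*(d + 1)*(d + 2)*(d + 2)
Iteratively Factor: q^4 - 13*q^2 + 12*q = (q - 3)*(q^3 + 3*q^2 - 4*q) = q*(q - 3)*(q^2 + 3*q - 4) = q*(q - 3)*(q - 1)*(q + 4)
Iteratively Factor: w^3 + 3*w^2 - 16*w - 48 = (w - 4)*(w^2 + 7*w + 12) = (w - 4)*(w + 3)*(w + 4)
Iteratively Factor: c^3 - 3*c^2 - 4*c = (c + 1)*(c^2 - 4*c) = (c - 4)*(c + 1)*(c)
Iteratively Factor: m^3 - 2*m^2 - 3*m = (m + 1)*(m^2 - 3*m) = (m - 3)*(m + 1)*(m)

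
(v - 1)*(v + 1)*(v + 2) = v^3 + 2*v^2 - v - 2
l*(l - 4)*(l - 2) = l^3 - 6*l^2 + 8*l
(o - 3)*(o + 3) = o^2 - 9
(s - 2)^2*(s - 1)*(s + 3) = s^4 - 2*s^3 - 7*s^2 + 20*s - 12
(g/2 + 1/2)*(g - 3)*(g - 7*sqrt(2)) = g^3/2 - 7*sqrt(2)*g^2/2 - g^2 - 3*g/2 + 7*sqrt(2)*g + 21*sqrt(2)/2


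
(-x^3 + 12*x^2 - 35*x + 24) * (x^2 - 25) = -x^5 + 12*x^4 - 10*x^3 - 276*x^2 + 875*x - 600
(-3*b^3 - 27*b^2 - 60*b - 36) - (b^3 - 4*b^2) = -4*b^3 - 23*b^2 - 60*b - 36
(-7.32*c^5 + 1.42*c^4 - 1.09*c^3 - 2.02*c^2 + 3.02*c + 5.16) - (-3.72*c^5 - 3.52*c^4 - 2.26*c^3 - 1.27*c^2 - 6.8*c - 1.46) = -3.6*c^5 + 4.94*c^4 + 1.17*c^3 - 0.75*c^2 + 9.82*c + 6.62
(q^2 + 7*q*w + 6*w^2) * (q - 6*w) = q^3 + q^2*w - 36*q*w^2 - 36*w^3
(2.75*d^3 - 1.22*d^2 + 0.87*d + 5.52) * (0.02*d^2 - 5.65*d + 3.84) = 0.055*d^5 - 15.5619*d^4 + 17.4704*d^3 - 9.4899*d^2 - 27.8472*d + 21.1968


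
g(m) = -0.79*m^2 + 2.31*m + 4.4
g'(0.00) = 2.31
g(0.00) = 4.40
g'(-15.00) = 26.01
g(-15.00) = -208.00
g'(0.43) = 1.63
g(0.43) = 5.25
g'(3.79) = -3.68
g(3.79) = 1.81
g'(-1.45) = 4.60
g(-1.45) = -0.61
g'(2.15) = -1.09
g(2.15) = 5.71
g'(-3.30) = 7.52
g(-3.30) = -11.83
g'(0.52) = 1.49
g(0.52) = 5.39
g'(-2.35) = 6.02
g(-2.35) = -5.39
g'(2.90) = -2.27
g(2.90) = 4.46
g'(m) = 2.31 - 1.58*m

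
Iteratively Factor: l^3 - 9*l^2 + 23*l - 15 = (l - 1)*(l^2 - 8*l + 15) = (l - 5)*(l - 1)*(l - 3)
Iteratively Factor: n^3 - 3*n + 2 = (n - 1)*(n^2 + n - 2) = (n - 1)^2*(n + 2)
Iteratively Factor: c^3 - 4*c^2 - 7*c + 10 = (c - 5)*(c^2 + c - 2) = (c - 5)*(c + 2)*(c - 1)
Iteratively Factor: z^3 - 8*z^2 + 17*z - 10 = (z - 5)*(z^2 - 3*z + 2) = (z - 5)*(z - 1)*(z - 2)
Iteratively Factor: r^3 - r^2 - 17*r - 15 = (r + 3)*(r^2 - 4*r - 5) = (r - 5)*(r + 3)*(r + 1)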